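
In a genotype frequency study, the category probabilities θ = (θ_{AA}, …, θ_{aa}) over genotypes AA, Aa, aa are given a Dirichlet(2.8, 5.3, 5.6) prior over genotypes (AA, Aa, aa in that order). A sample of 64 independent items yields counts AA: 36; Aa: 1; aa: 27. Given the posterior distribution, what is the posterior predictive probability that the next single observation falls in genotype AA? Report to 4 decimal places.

0.4994

The Dirichlet prior is conjugate to the Multinomial likelihood: each posterior αⱼ = prior αⱼ + observed count nⱼ.
Posterior concentration: (38.8, 6.3, 32.6), total = 77.7.
P(next = AA | data) = α_{AA}/Σα = 0.4994.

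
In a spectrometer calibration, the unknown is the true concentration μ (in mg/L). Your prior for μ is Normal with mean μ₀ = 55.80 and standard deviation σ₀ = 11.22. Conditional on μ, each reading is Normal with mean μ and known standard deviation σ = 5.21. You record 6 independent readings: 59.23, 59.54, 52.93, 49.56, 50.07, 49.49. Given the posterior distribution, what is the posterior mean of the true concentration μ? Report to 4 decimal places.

For Normal data with known variance σ², a Normal(μ₀, σ₀²) prior on μ is conjugate. Posterior precision = 1/σ₀² + n/σ²; posterior mean is the precision-weighted average of μ₀ and x̄.
Σxᵢ = 59.23 + 59.54 + 52.93 + 49.56 + 50.07 + 49.49 = 320.82, so n·x̄ = 320.82.
σ₀² = 11.22² = 125.8884, σ² = 5.21² = 27.1441; σ² + n·σ₀² = 27.1441 + 6·125.8884 = 782.4745.
Posterior mean = (μ₀/σ₀² + n·x̄/σ²)/(1/σ₀² + n/σ²) = (σ²·μ₀ + σ₀²·n·x̄)/(σ² + n·σ₀²) = (27.1441·55.80 + 125.8884·320.82)/782.4745 = 41902.157268/782.4745 = 53.5508.

53.5508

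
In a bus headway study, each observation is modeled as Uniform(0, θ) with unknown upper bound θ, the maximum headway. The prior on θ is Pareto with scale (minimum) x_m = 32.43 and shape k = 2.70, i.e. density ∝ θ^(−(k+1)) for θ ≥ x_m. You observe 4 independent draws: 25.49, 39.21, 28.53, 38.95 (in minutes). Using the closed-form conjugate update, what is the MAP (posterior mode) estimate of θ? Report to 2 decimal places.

A Pareto(scale x_m, shape k) prior on the upper bound θ of Uniform(0, θ) is conjugate: posterior is Pareto(max(x_m, max xᵢ), k + n).
Sample maximum = 39.21; prior scale x_m = 32.43 → posterior scale = max = 39.21.
Posterior shape = 2.70 + 4 = 6.70.
The Pareto density is decreasing on [x_m, ∞), so the mode is x_m = 39.21.

39.21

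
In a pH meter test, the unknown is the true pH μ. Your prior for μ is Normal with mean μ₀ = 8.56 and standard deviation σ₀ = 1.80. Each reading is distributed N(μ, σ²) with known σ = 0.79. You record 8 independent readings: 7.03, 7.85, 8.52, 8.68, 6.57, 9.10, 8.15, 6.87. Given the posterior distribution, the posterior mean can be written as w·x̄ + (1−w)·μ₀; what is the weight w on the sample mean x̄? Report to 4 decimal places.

0.9765

For Normal data with known variance σ², a Normal(μ₀, σ₀²) prior on μ is conjugate. Posterior precision = 1/σ₀² + n/σ²; posterior mean is the precision-weighted average of μ₀ and x̄.
σ₀² = 1.80² = 3.24, σ² = 0.79² = 0.6241. Prior precision 1/σ₀² = 1/3.24; data precision n/σ² = 8/0.6241.
w = (n/σ²)/(1/σ₀² + n/σ²) = n·σ₀²/(σ² + n·σ₀²) = 8·3.24/(0.6241 + 8·3.24) = 25.92/26.5441 = 0.9765.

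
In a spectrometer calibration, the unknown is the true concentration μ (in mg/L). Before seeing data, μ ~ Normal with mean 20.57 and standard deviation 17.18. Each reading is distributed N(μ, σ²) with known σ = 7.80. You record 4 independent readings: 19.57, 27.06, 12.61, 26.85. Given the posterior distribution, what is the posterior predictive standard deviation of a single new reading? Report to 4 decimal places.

For Normal data with known variance σ², a Normal(μ₀, σ₀²) prior on μ is conjugate. Posterior precision = 1/σ₀² + n/σ²; posterior mean is the precision-weighted average of μ₀ and x̄.
σ₀² = 17.18² = 295.1524, σ² = 7.80² = 60.84; σ² + n·σ₀² = 60.84 + 4·295.1524 = 1241.4496.
Posterior precision = 1/σ₀² + n/σ² = 1/295.1524 + 4/60.84 = (σ² + n·σ₀²)/(σ₀²σ²) = 1241.4496/(295.1524·60.84); posterior variance σₙ² = σ₀²σ²/(σ² + n·σ₀²) = 295.1524·60.84/1241.4496 = 14.464600.
Predictive variance for one new observation = σₙ² + σ² = 295.1524·60.84/1241.4496 + 60.84 = σ²·(σ₀² + 1241.4496)/1241.4496 = 60.84·1536.602/1241.4496 = 75.304600; SD = √(60.84·1536.602/1241.4496) = 8.6778.

8.6778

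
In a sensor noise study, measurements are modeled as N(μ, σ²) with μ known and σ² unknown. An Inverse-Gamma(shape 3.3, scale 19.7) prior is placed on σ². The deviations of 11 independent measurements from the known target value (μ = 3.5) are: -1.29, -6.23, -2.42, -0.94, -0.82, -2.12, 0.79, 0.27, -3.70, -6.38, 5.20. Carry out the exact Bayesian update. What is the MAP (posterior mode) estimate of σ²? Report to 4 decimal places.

8.8732

With known mean μ and an Inverse-Gamma(α, β) prior on σ², the Normal likelihood is conjugate: posterior is Inv-Gamma(α + n/2, β + Σ(xᵢ−μ)²/2).
Σ(xᵢ−μ)² = (-1.29)² + (-6.23)² + (-2.42)² + (-0.94)² + (-0.82)² + (-2.12)² + (0.79)² + (0.27)² + (-3.70)² + (-6.38)² + (5.20)² = 134.5152.
Posterior: Inv-Gamma(3.3 + 11/2, 19.7 + 134.5152/2) = Inv-Gamma(8.80, 86.95760).
Mode = β/(α+1) = 86.95760/9.80 = 8.8732.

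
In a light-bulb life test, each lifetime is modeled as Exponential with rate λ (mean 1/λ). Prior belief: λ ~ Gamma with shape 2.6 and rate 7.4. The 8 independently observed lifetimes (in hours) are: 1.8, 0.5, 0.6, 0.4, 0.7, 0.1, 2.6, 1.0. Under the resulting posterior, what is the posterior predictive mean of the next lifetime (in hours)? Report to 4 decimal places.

1.5729

With a Gamma(shape α, rate β) prior on the exponential rate λ, the posterior after n observations with total T = Σxᵢ is Gamma(α+n, β+T).
Sum of observations T = 7.7 hours; n = 8.
Posterior: Gamma(2.6+8, 7.4+7.7) = Gamma(10.6, 15.1).
The predictive distribution for the next observation is Lomax; its mean is β/(α−1) = 15.1/9.6 = 1.5729.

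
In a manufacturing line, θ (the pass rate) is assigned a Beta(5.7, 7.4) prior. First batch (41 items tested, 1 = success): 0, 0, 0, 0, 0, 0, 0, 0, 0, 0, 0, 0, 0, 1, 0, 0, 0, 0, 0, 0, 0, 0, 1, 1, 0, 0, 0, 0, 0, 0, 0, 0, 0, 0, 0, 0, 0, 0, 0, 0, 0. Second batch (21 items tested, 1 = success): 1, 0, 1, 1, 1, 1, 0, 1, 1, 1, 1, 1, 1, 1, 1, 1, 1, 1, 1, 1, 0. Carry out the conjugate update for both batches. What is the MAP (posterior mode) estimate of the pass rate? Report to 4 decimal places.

The Beta prior is conjugate to a Binomial/Bernoulli likelihood; the update adds successes to α and failures to β.
After batch 1: Beta(5.7+3, 7.4+38) = Beta(8.7, 45.4).
After batch 2: Beta(8.7+18, 45.4+3) = Beta(26.7, 48.4).
Mode of Beta(a,b) for a,b>1 is (a−1)/(a+b−2) = 25.7/73.1 = 0.3516.

0.3516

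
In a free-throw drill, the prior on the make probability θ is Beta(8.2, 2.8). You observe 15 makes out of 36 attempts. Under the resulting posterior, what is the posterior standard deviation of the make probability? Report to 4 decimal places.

The Beta prior is conjugate to a Binomial/Bernoulli likelihood; the update adds successes to α and failures to β.
Posterior: Beta(α+k, β+n−k) = Beta(8.2+15, 2.8+21) = Beta(23.2, 23.8).
Var = αβ/((α+β)²(α+β+1)) = 23.2·23.8/(47.0²·48.0) = 0.00520748; SD = √0.00520748 = 0.0722.

0.0722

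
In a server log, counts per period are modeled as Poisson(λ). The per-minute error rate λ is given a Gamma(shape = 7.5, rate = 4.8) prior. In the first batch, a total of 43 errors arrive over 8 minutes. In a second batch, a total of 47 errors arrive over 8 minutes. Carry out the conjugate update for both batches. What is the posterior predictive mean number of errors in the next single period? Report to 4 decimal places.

4.6875

With a Gamma(shape α, rate β) prior, the Poisson likelihood is conjugate: the posterior is Gamma(α + ΣXᵢ, β + n).
After batch 1: Gamma(α+S, β+n) = Gamma(7.5+43, 4.8+8) = Gamma(50.5, 12.8).
After batch 2: Gamma(α+S, β+n) = Gamma(50.5+47, 12.8+8) = Gamma(97.5, 20.8).
The predictive distribution for one future period is NegBinom with mean α/β = 4.6875.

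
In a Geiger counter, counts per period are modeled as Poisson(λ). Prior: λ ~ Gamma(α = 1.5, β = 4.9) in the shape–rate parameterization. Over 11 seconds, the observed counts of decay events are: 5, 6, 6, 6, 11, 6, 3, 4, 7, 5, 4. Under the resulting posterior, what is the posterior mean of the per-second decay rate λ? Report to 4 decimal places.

4.0566

With a Gamma(shape α, rate β) prior, the Poisson likelihood is conjugate: the posterior is Gamma(α + ΣXᵢ, β + n).
Sum of counts S = 63 over n = 11 seconds.
Posterior: Gamma(α+S, β+n) = Gamma(1.5+63, 4.9+11) = Gamma(64.5, 15.9).
Posterior mean = α/β = 64.5/15.9 = 4.0566.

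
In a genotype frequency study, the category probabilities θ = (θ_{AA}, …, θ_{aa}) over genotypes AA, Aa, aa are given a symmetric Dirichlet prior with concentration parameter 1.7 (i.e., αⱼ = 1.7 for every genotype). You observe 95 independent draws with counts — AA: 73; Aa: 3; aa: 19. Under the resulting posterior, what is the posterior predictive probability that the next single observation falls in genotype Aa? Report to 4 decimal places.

0.0470

The Dirichlet prior is conjugate to the Multinomial likelihood: each posterior αⱼ = prior αⱼ + observed count nⱼ.
Posterior concentration: (74.7, 4.7, 20.7), total = 100.1.
P(next = Aa | data) = α_{Aa}/Σα = 0.0470.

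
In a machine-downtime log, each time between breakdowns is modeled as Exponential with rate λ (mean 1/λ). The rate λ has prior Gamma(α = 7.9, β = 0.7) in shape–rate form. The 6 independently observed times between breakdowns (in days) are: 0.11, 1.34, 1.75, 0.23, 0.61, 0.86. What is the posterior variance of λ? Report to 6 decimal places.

With a Gamma(shape α, rate β) prior on the exponential rate λ, the posterior after n observations with total T = Σxᵢ is Gamma(α+n, β+T).
Sum of observations T = 4.90 days; n = 6.
Posterior: Gamma(7.9+6, 0.7+4.90) = Gamma(13.9, 5.60).
Var = α/β² = 0.443240.

0.443240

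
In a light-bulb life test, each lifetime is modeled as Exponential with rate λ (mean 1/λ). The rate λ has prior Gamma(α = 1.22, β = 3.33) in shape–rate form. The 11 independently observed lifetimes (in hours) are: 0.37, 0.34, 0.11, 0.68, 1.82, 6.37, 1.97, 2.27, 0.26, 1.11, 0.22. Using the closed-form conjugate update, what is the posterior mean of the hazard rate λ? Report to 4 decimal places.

0.6483

With a Gamma(shape α, rate β) prior on the exponential rate λ, the posterior after n observations with total T = Σxᵢ is Gamma(α+n, β+T).
Sum of observations T = 15.52 hours; n = 11.
Posterior: Gamma(1.22+11, 3.33+15.52) = Gamma(12.22, 18.85).
Posterior mean of λ = α/β = 12.22/18.85 = 0.6483.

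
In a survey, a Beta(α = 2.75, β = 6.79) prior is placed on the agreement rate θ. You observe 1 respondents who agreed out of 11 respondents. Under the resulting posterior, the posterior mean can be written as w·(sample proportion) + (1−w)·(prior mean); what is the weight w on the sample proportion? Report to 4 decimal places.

The Beta prior is conjugate to a Binomial/Bernoulli likelihood; the update adds successes to α and failures to β.
Posterior mean = (α₀+k)/(α₀+β₀+n) = [n/(α₀+β₀+n)]·(k/n) + [(α₀+β₀)/(α₀+β₀+n)]·α₀/(α₀+β₀), so only n and the prior enter the weight.
The weight on the data is w = n/(α₀+β₀+n) = 11/(2.75+6.79+11) = 11/20.54 = 0.5355.

0.5355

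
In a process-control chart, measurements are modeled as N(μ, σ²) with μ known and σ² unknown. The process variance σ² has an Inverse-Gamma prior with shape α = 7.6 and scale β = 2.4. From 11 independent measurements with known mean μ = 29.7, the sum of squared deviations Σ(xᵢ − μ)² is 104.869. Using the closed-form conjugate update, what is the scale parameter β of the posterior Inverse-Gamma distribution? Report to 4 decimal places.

54.8345

With known mean μ and an Inverse-Gamma(α, β) prior on σ², the Normal likelihood is conjugate: posterior is Inv-Gamma(α + n/2, β + Σ(xᵢ−μ)²/2).
Posterior: Inv-Gamma(7.6 + 11/2, 2.4 + 104.869/2) = Inv-Gamma(13.10, 54.8345).
Posterior β = 54.8345.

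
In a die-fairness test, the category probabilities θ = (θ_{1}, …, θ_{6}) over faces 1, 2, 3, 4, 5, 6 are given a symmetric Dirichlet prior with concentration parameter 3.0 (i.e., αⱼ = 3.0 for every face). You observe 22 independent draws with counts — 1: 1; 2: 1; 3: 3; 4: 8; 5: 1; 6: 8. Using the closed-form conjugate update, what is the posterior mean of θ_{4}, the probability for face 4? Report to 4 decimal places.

0.2750

The Dirichlet prior is conjugate to the Multinomial likelihood: each posterior αⱼ = prior αⱼ + observed count nⱼ.
Posterior concentration: (4.0, 4.0, 6.0, 11.0, 4.0, 11.0), total = 40.0.
E[θ_{4}|data] = α_{4}/Σα = 11.0/40.0 = 0.2750.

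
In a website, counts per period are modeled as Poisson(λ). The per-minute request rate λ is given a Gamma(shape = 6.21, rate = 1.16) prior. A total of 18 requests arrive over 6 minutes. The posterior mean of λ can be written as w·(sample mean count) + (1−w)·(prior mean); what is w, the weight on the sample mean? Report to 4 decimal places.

With a Gamma(shape α, rate β) prior, the Poisson likelihood is conjugate: the posterior is Gamma(α + ΣXᵢ, β + n).
Posterior mean = (α₀+S)/(β₀+n) = [n/(β₀+n)]·(S/n) + [β₀/(β₀+n)]·(α₀/β₀), so only n and β₀ enter the weight.
Weight on data w = n/(β₀+n) = 6/(1.16+6) = 6/7.16 = 0.8380.

0.8380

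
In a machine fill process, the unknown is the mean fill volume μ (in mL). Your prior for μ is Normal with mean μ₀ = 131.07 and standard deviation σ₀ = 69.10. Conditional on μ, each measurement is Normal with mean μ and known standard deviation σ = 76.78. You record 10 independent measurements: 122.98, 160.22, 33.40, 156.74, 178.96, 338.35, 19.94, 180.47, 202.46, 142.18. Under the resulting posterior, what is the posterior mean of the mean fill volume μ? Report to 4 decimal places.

For Normal data with known variance σ², a Normal(μ₀, σ₀²) prior on μ is conjugate. Posterior precision = 1/σ₀² + n/σ²; posterior mean is the precision-weighted average of μ₀ and x̄.
Σxᵢ = 122.98 + 160.22 + 33.40 + 156.74 + 178.96 + 338.35 + 19.94 + 180.47 + 202.46 + 142.18 = 1535.7, so n·x̄ = 1535.7.
σ₀² = 69.10² = 4774.81, σ² = 76.78² = 5895.1684; σ² + n·σ₀² = 5895.1684 + 10·4774.81 = 53643.2684.
Posterior mean = (μ₀/σ₀² + n·x̄/σ²)/(1/σ₀² + n/σ²) = (σ²·μ₀ + σ₀²·n·x̄)/(σ² + n·σ₀²) = (5895.1684·131.07 + 4774.81·1535.7)/53643.2684 = 8105355.439188/53643.2684 = 151.0973.

151.0973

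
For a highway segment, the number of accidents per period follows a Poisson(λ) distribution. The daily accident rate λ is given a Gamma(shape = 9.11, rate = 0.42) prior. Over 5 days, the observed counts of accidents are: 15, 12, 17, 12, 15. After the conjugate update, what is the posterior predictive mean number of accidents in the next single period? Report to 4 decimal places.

14.7804

With a Gamma(shape α, rate β) prior, the Poisson likelihood is conjugate: the posterior is Gamma(α + ΣXᵢ, β + n).
Sum of counts S = 71 over n = 5 days.
Posterior: Gamma(α+S, β+n) = Gamma(9.11+71, 0.42+5) = Gamma(80.11, 5.42).
The predictive distribution for one future period is NegBinom with mean α/β = 14.7804.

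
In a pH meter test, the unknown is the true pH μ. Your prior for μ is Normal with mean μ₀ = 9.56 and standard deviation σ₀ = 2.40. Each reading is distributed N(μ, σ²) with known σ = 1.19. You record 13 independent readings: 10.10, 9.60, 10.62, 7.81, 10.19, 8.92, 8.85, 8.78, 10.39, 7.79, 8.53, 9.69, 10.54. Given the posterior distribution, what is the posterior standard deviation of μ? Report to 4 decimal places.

For Normal data with known variance σ², a Normal(μ₀, σ₀²) prior on μ is conjugate. Posterior precision = 1/σ₀² + n/σ²; posterior mean is the precision-weighted average of μ₀ and x̄.
σ₀² = 2.40² = 5.76, σ² = 1.19² = 1.4161; σ² + n·σ₀² = 1.4161 + 13·5.76 = 76.2961.
Posterior precision = 1/σ₀² + n/σ² = 1/5.76 + 13/1.4161 = (σ² + n·σ₀²)/(σ₀²σ²) = 76.2961/(5.76·1.4161); posterior variance σₙ² = σ₀²σ²/(σ² + n·σ₀²) = 5.76·1.4161/76.2961 = 0.106909.
Posterior SD = √σₙ² = √(5.76·1.4161/76.2961) = 0.3270.

0.3270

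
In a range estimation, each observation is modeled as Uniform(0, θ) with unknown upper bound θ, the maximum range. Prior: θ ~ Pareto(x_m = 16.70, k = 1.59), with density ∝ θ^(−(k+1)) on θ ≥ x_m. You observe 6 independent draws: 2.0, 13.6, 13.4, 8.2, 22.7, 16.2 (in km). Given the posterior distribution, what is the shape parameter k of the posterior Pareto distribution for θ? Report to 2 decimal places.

A Pareto(scale x_m, shape k) prior on the upper bound θ of Uniform(0, θ) is conjugate: posterior is Pareto(max(x_m, max xᵢ), k + n).
Sample maximum = 22.7; prior scale x_m = 16.70 → posterior scale = max = 22.70.
Posterior shape = 1.59 + 6 = 7.59.
Posterior shape k = 7.59.

7.59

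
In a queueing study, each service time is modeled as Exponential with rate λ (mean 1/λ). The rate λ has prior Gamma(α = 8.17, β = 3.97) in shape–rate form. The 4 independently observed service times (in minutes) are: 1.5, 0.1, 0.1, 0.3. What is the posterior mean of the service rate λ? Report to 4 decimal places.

With a Gamma(shape α, rate β) prior on the exponential rate λ, the posterior after n observations with total T = Σxᵢ is Gamma(α+n, β+T).
Sum of observations T = 2.0 minutes; n = 4.
Posterior: Gamma(8.17+4, 3.97+2.0) = Gamma(12.17, 5.97).
Posterior mean of λ = α/β = 12.17/5.97 = 2.0385.

2.0385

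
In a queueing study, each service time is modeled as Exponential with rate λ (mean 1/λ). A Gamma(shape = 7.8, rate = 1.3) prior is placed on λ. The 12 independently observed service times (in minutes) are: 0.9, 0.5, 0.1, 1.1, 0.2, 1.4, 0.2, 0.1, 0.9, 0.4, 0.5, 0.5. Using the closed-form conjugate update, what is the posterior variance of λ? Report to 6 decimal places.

0.301783

With a Gamma(shape α, rate β) prior on the exponential rate λ, the posterior after n observations with total T = Σxᵢ is Gamma(α+n, β+T).
Sum of observations T = 6.8 minutes; n = 12.
Posterior: Gamma(7.8+12, 1.3+6.8) = Gamma(19.8, 8.1).
Var = α/β² = 0.301783.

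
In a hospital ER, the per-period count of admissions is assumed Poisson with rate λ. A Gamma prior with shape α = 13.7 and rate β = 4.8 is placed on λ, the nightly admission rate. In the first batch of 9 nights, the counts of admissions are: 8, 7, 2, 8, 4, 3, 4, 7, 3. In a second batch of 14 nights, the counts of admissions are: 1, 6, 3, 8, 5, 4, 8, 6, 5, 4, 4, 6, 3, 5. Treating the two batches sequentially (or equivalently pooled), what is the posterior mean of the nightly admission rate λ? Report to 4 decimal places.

With a Gamma(shape α, rate β) prior, the Poisson likelihood is conjugate: the posterior is Gamma(α + ΣXᵢ, β + n).
Batch 1: sum of counts S = 46 over n = 9 nights.
After batch 1: Gamma(α+S, β+n) = Gamma(13.7+46, 4.8+9) = Gamma(59.7, 13.8).
Batch 2: sum of counts S = 68 over n = 14 nights.
After batch 2: Gamma(α+S, β+n) = Gamma(59.7+68, 13.8+14) = Gamma(127.7, 27.8).
Posterior mean = α/β = 127.7/27.8 = 4.5935.

4.5935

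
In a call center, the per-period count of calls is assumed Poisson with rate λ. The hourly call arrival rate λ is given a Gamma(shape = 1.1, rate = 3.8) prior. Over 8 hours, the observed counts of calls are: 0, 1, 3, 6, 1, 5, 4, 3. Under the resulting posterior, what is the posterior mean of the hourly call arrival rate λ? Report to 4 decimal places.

With a Gamma(shape α, rate β) prior, the Poisson likelihood is conjugate: the posterior is Gamma(α + ΣXᵢ, β + n).
Sum of counts S = 23 over n = 8 hours.
Posterior: Gamma(α+S, β+n) = Gamma(1.1+23, 3.8+8) = Gamma(24.1, 11.8).
Posterior mean = α/β = 24.1/11.8 = 2.0424.

2.0424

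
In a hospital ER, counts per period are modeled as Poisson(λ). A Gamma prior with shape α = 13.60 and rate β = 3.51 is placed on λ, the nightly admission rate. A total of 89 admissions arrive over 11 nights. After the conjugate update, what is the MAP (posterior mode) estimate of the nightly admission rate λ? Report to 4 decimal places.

7.0021

With a Gamma(shape α, rate β) prior, the Poisson likelihood is conjugate: the posterior is Gamma(α + ΣXᵢ, β + n).
Posterior: Gamma(α+S, β+n) = Gamma(13.60+89, 3.51+11) = Gamma(102.60, 14.51).
Mode of Gamma(α,β) for α≥1 is (α−1)/β = 101.60/14.51 = 7.0021.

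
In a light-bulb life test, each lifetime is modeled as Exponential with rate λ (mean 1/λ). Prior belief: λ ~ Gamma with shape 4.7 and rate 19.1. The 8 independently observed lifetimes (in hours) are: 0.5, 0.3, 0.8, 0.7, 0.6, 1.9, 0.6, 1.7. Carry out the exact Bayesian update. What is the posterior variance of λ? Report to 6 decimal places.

0.018501

With a Gamma(shape α, rate β) prior on the exponential rate λ, the posterior after n observations with total T = Σxᵢ is Gamma(α+n, β+T).
Sum of observations T = 7.1 hours; n = 8.
Posterior: Gamma(4.7+8, 19.1+7.1) = Gamma(12.7, 26.2).
Var = α/β² = 0.018501.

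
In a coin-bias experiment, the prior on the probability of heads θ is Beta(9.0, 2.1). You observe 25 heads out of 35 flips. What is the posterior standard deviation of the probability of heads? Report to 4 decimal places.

The Beta prior is conjugate to a Binomial/Bernoulli likelihood; the update adds successes to α and failures to β.
Posterior: Beta(α+k, β+n−k) = Beta(9.0+25, 2.1+10) = Beta(34.0, 12.1).
Var = αβ/((α+β)²(α+β+1)) = 34.0·12.1/(46.1²·47.1) = 0.00411000; SD = √0.00411000 = 0.0641.

0.0641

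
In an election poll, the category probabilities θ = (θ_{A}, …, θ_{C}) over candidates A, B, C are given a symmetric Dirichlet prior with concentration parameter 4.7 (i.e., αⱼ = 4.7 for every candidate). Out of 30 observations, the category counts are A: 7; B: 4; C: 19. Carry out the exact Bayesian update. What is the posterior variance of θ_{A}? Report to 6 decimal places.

0.004322

The Dirichlet prior is conjugate to the Multinomial likelihood: each posterior αⱼ = prior αⱼ + observed count nⱼ.
Posterior concentration: (11.7, 8.7, 23.7), total = 44.1.
Var[θ_j] = α_j(Σα−α_j)/((Σα)²(Σα+1)) = 11.7·32.4/(44.1²·45.1) = 0.004322.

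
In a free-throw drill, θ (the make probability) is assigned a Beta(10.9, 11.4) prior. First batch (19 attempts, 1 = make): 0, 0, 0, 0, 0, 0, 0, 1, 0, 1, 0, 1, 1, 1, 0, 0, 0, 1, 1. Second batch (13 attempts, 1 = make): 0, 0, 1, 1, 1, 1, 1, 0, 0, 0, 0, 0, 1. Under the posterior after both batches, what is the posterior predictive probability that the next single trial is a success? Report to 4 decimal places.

The Beta prior is conjugate to a Binomial/Bernoulli likelihood; the update adds successes to α and failures to β.
After batch 1: Beta(10.9+7, 11.4+12) = Beta(17.9, 23.4).
After batch 2: Beta(17.9+6, 23.4+7) = Beta(23.9, 30.4).
For a single future Bernoulli trial, P(success | data) = α/(α+β) = 0.4401.

0.4401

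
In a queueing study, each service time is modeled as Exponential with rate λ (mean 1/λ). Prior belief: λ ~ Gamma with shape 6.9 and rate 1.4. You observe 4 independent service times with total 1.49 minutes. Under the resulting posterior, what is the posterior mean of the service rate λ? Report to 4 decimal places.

With a Gamma(shape α, rate β) prior on the exponential rate λ, the posterior after n observations with total T = Σxᵢ is Gamma(α+n, β+T).
Posterior: Gamma(6.9+4, 1.4+1.49) = Gamma(10.9, 2.89).
Posterior mean of λ = α/β = 10.9/2.89 = 3.7716.

3.7716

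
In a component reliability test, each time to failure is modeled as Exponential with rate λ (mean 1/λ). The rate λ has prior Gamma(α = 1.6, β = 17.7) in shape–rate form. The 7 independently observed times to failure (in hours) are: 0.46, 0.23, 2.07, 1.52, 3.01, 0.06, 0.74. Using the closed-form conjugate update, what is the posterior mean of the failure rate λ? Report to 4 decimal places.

With a Gamma(shape α, rate β) prior on the exponential rate λ, the posterior after n observations with total T = Σxᵢ is Gamma(α+n, β+T).
Sum of observations T = 8.09 hours; n = 7.
Posterior: Gamma(1.6+7, 17.7+8.09) = Gamma(8.6, 25.79).
Posterior mean of λ = α/β = 8.6/25.79 = 0.3335.

0.3335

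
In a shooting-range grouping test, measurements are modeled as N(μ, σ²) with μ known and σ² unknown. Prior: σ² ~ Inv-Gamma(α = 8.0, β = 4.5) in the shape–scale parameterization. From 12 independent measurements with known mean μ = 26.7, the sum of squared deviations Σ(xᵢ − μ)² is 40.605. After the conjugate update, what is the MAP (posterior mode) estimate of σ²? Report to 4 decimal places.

1.6535

With known mean μ and an Inverse-Gamma(α, β) prior on σ², the Normal likelihood is conjugate: posterior is Inv-Gamma(α + n/2, β + Σ(xᵢ−μ)²/2).
Posterior: Inv-Gamma(8.0 + 12/2, 4.5 + 40.605/2) = Inv-Gamma(14.00, 24.8025).
Mode = β/(α+1) = 24.8025/15.00 = 1.6535.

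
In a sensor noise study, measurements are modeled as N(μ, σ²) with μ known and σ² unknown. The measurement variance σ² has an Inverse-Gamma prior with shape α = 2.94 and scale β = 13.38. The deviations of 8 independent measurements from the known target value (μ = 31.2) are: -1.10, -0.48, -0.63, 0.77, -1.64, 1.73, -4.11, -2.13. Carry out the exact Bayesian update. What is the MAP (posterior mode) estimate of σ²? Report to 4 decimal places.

3.5454

With known mean μ and an Inverse-Gamma(α, β) prior on σ², the Normal likelihood is conjugate: posterior is Inv-Gamma(α + n/2, β + Σ(xᵢ−μ)²/2).
Σ(xᵢ−μ)² = (-1.10)² + (-0.48)² + (-0.63)² + (0.77)² + (-1.64)² + (1.73)² + (-4.11)² + (-2.13)² = 29.5417.
Posterior: Inv-Gamma(2.94 + 8/2, 13.38 + 29.5417/2) = Inv-Gamma(6.94, 28.15085).
Mode = β/(α+1) = 28.15085/7.94 = 3.5454.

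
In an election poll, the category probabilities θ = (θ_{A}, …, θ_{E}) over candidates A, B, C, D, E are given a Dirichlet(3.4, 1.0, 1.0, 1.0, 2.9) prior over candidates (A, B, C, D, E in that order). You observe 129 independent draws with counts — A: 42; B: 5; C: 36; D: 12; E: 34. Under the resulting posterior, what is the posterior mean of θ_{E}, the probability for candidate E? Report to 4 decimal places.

The Dirichlet prior is conjugate to the Multinomial likelihood: each posterior αⱼ = prior αⱼ + observed count nⱼ.
Posterior concentration: (45.4, 6.0, 37.0, 13.0, 36.9), total = 138.3.
E[θ_{E}|data] = α_{E}/Σα = 36.9/138.3 = 0.2668.

0.2668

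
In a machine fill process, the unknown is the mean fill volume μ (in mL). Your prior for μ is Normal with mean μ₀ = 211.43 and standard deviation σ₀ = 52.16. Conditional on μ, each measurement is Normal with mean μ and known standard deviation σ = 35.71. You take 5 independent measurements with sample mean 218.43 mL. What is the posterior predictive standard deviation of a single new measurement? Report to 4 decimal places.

For Normal data with known variance σ², a Normal(μ₀, σ₀²) prior on μ is conjugate. Posterior precision = 1/σ₀² + n/σ²; posterior mean is the precision-weighted average of μ₀ and x̄.
σ₀² = 52.16² = 2720.6656, σ² = 35.71² = 1275.2041; σ² + n·σ₀² = 1275.2041 + 5·2720.6656 = 14878.5321.
Posterior precision = 1/σ₀² + n/σ² = 1/2720.6656 + 5/1275.2041 = (σ² + n·σ₀²)/(σ₀²σ²) = 14878.5321/(2720.6656·1275.2041); posterior variance σₙ² = σ₀²σ²/(σ² + n·σ₀²) = 2720.6656·1275.2041/14878.5321 = 233.181869.
Predictive variance for one new observation = σₙ² + σ² = 2720.6656·1275.2041/14878.5321 + 1275.2041 = σ²·(σ₀² + 14878.5321)/14878.5321 = 1275.2041·17599.1977/14878.5321 = 1508.385969; SD = √(1275.2041·17599.1977/14878.5321) = 38.8379.

38.8379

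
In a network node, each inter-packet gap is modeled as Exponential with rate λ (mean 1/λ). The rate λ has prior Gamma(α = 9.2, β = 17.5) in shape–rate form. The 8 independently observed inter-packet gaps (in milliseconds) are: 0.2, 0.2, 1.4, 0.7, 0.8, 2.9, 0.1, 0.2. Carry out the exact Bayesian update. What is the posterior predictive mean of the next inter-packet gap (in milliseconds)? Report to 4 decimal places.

1.4815

With a Gamma(shape α, rate β) prior on the exponential rate λ, the posterior after n observations with total T = Σxᵢ is Gamma(α+n, β+T).
Sum of observations T = 6.5 milliseconds; n = 8.
Posterior: Gamma(9.2+8, 17.5+6.5) = Gamma(17.2, 24.0).
The predictive distribution for the next observation is Lomax; its mean is β/(α−1) = 24.0/16.2 = 1.4815.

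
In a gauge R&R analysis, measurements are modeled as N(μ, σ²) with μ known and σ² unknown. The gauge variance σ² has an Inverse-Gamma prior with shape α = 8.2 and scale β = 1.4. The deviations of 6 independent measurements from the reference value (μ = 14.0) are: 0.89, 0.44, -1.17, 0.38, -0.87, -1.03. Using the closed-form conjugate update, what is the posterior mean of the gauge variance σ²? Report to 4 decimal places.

0.3489

With known mean μ and an Inverse-Gamma(α, β) prior on σ², the Normal likelihood is conjugate: posterior is Inv-Gamma(α + n/2, β + Σ(xᵢ−μ)²/2).
Σ(xᵢ−μ)² = (0.89)² + (0.44)² + (-1.17)² + (0.38)² + (-0.87)² + (-1.03)² = 4.3168.
Posterior: Inv-Gamma(8.2 + 6/2, 1.4 + 4.3168/2) = Inv-Gamma(11.20, 3.55840).
E[σ²|data] = β/(α−1) = 3.55840/10.20 = 0.3489.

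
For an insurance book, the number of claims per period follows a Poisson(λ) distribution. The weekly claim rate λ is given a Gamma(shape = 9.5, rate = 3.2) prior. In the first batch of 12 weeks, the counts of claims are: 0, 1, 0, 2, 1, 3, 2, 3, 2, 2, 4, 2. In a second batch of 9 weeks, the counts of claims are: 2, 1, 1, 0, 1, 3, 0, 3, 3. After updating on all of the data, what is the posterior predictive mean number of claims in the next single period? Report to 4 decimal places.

1.8802

With a Gamma(shape α, rate β) prior, the Poisson likelihood is conjugate: the posterior is Gamma(α + ΣXᵢ, β + n).
Batch 1: sum of counts S = 22 over n = 12 weeks.
After batch 1: Gamma(α+S, β+n) = Gamma(9.5+22, 3.2+12) = Gamma(31.5, 15.2).
Batch 2: sum of counts S = 14 over n = 9 weeks.
After batch 2: Gamma(α+S, β+n) = Gamma(31.5+14, 15.2+9) = Gamma(45.5, 24.2).
The predictive distribution for one future period is NegBinom with mean α/β = 1.8802.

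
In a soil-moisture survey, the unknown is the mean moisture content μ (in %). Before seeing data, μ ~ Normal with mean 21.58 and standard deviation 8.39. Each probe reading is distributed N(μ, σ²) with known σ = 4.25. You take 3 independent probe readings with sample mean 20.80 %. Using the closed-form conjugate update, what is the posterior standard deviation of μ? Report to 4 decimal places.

For Normal data with known variance σ², a Normal(μ₀, σ₀²) prior on μ is conjugate. Posterior precision = 1/σ₀² + n/σ²; posterior mean is the precision-weighted average of μ₀ and x̄.
σ₀² = 8.39² = 70.3921, σ² = 4.25² = 18.0625; σ² + n·σ₀² = 18.0625 + 3·70.3921 = 229.2388.
Posterior precision = 1/σ₀² + n/σ² = 1/70.3921 + 3/18.0625 = (σ² + n·σ₀²)/(σ₀²σ²) = 229.2388/(70.3921·18.0625); posterior variance σₙ² = σ₀²σ²/(σ² + n·σ₀²) = 70.3921·18.0625/229.2388 = 5.546432.
Posterior SD = √σₙ² = √(70.3921·18.0625/229.2388) = 2.3551.

2.3551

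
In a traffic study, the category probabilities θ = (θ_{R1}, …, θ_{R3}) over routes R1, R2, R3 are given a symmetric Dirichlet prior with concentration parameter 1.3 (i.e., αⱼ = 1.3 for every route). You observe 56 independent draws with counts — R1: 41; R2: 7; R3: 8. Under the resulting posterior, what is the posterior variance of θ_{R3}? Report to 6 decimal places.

The Dirichlet prior is conjugate to the Multinomial likelihood: each posterior αⱼ = prior αⱼ + observed count nⱼ.
Posterior concentration: (42.3, 8.3, 9.3), total = 59.9.
Var[θ_j] = α_j(Σα−α_j)/((Σα)²(Σα+1)) = 9.3·50.6/(59.9²·60.9) = 0.002154.

0.002154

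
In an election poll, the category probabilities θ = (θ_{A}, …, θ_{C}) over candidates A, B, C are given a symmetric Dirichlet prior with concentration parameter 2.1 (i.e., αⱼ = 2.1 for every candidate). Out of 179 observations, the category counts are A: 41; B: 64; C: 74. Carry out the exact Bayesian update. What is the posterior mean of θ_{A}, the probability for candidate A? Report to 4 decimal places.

The Dirichlet prior is conjugate to the Multinomial likelihood: each posterior αⱼ = prior αⱼ + observed count nⱼ.
Posterior concentration: (43.1, 66.1, 76.1), total = 185.3.
E[θ_{A}|data] = α_{A}/Σα = 43.1/185.3 = 0.2326.

0.2326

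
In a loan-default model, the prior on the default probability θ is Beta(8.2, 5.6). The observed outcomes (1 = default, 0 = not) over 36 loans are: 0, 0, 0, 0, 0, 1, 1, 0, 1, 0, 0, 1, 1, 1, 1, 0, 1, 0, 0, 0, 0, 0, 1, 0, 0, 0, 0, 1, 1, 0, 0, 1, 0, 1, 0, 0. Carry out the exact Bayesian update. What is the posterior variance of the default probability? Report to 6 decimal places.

0.004813

The Beta prior is conjugate to a Binomial/Bernoulli likelihood; the update adds successes to α and failures to β.
Posterior: Beta(α+k, β+n−k) = Beta(8.2+13, 5.6+23) = Beta(21.2, 28.6).
Var = αβ/((α+β)²(α+β+1)) = 21.2·28.6/(49.8²·50.8) = 0.004813.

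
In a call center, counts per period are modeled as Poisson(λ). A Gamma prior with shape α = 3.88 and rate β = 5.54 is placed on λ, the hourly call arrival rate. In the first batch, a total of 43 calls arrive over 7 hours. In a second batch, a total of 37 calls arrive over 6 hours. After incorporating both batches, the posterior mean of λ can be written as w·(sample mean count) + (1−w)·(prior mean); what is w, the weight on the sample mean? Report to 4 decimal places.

0.7012

With a Gamma(shape α, rate β) prior, the Poisson likelihood is conjugate: the posterior is Gamma(α + ΣXᵢ, β + n).
Total number of hours: n = 7 + 6 = 13.
Posterior mean = (α₀+S)/(β₀+n) = [n/(β₀+n)]·(S/n) + [β₀/(β₀+n)]·(α₀/β₀), so only n and β₀ enter the weight.
Weight on data w = n/(β₀+n) = 13/(5.54+13) = 13/18.54 = 0.7012.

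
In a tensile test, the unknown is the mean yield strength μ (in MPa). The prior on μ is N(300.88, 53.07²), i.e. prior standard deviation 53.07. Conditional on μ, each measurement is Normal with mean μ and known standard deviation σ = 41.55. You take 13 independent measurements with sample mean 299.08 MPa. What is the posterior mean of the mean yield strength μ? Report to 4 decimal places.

299.1611

For Normal data with known variance σ², a Normal(μ₀, σ₀²) prior on μ is conjugate. Posterior precision = 1/σ₀² + n/σ²; posterior mean is the precision-weighted average of μ₀ and x̄.
n·x̄ = 13·299.08 = 3888.04.
σ₀² = 53.07² = 2816.4249, σ² = 41.55² = 1726.4025; σ² + n·σ₀² = 1726.4025 + 13·2816.4249 = 38339.9262.
Posterior mean = (μ₀/σ₀² + n·x̄/σ²)/(1/σ₀² + n/σ²) = (σ²·μ₀ + σ₀²·n·x̄)/(σ² + n·σ₀²) = (1726.4025·300.88 + 2816.4249·3888.04)/38339.9262 = 11469812.652396/38339.9262 = 299.1611.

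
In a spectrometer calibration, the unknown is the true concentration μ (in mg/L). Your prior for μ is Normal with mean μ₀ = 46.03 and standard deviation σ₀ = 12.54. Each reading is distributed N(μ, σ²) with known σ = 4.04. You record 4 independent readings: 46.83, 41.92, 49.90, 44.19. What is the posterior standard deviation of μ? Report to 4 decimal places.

For Normal data with known variance σ², a Normal(μ₀, σ₀²) prior on μ is conjugate. Posterior precision = 1/σ₀² + n/σ²; posterior mean is the precision-weighted average of μ₀ and x̄.
σ₀² = 12.54² = 157.2516, σ² = 4.04² = 16.3216; σ² + n·σ₀² = 16.3216 + 4·157.2516 = 645.328.
Posterior precision = 1/σ₀² + n/σ² = 1/157.2516 + 4/16.3216 = (σ² + n·σ₀²)/(σ₀²σ²) = 645.328/(157.2516·16.3216); posterior variance σₙ² = σ₀²σ²/(σ² + n·σ₀²) = 157.2516·16.3216/645.328 = 3.977199.
Posterior SD = √σₙ² = √(157.2516·16.3216/645.328) = 1.9943.

1.9943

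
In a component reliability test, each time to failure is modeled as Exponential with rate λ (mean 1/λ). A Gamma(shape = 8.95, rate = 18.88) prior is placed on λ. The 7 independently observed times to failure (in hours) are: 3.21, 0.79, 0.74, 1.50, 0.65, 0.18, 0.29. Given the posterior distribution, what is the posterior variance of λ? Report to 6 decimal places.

With a Gamma(shape α, rate β) prior on the exponential rate λ, the posterior after n observations with total T = Σxᵢ is Gamma(α+n, β+T).
Sum of observations T = 7.36 hours; n = 7.
Posterior: Gamma(8.95+7, 18.88+7.36) = Gamma(15.95, 26.24).
Var = α/β² = 0.023165.

0.023165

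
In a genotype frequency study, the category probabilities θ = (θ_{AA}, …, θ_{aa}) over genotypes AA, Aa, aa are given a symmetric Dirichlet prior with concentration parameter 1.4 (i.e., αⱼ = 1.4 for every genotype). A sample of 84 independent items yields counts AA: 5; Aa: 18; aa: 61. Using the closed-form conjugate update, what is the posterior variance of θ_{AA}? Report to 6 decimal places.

The Dirichlet prior is conjugate to the Multinomial likelihood: each posterior αⱼ = prior αⱼ + observed count nⱼ.
Posterior concentration: (6.4, 19.4, 62.4), total = 88.2.
Var[θ_j] = α_j(Σα−α_j)/((Σα)²(Σα+1)) = 6.4·81.8/(88.2²·89.2) = 0.000754.

0.000754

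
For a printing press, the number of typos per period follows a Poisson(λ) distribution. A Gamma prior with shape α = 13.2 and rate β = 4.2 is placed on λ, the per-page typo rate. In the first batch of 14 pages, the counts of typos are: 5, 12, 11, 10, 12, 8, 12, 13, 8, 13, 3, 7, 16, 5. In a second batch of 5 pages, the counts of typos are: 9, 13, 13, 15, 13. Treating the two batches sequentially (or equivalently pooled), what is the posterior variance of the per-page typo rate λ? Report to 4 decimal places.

With a Gamma(shape α, rate β) prior, the Poisson likelihood is conjugate: the posterior is Gamma(α + ΣXᵢ, β + n).
Batch 1: sum of counts S = 135 over n = 14 pages.
After batch 1: Gamma(α+S, β+n) = Gamma(13.2+135, 4.2+14) = Gamma(148.2, 18.2).
Batch 2: sum of counts S = 63 over n = 5 pages.
After batch 2: Gamma(α+S, β+n) = Gamma(148.2+63, 18.2+5) = Gamma(211.2, 23.2).
Var = α/β² = 211.2/23.2² = 0.3924.

0.3924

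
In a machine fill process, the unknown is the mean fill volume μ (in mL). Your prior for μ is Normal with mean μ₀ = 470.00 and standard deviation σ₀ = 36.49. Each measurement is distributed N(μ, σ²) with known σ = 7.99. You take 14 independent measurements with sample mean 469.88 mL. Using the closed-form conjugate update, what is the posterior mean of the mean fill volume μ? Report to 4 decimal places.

469.8804

For Normal data with known variance σ², a Normal(μ₀, σ₀²) prior on μ is conjugate. Posterior precision = 1/σ₀² + n/σ²; posterior mean is the precision-weighted average of μ₀ and x̄.
n·x̄ = 14·469.88 = 6578.32.
σ₀² = 36.49² = 1331.5201, σ² = 7.99² = 63.8401; σ² + n·σ₀² = 63.8401 + 14·1331.5201 = 18705.1215.
Posterior mean = (μ₀/σ₀² + n·x̄/σ²)/(1/σ₀² + n/σ²) = (σ²·μ₀ + σ₀²·n·x̄)/(σ² + n·σ₀²) = (63.8401·470.00 + 1331.5201·6578.32)/18705.1215 = 8789170.151232/18705.1215 = 469.8804.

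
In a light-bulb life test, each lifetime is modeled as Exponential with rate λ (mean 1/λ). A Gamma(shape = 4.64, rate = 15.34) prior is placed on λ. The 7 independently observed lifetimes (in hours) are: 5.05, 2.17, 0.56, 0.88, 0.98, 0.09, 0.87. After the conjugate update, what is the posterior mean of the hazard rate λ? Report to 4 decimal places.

0.4487

With a Gamma(shape α, rate β) prior on the exponential rate λ, the posterior after n observations with total T = Σxᵢ is Gamma(α+n, β+T).
Sum of observations T = 10.60 hours; n = 7.
Posterior: Gamma(4.64+7, 15.34+10.60) = Gamma(11.64, 25.94).
Posterior mean of λ = α/β = 11.64/25.94 = 0.4487.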